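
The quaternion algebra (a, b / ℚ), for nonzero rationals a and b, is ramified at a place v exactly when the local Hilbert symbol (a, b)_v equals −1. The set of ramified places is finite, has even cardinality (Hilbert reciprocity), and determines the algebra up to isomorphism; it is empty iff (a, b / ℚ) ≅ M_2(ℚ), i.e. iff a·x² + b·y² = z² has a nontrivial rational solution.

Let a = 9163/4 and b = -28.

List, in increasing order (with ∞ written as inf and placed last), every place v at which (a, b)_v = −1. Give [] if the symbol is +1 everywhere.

[7, 17]

(a, b) ≡ (187, -7) mod (ℚ^×)²; places V = {2, 7, 11, 17, ∞}.
(a,b)_∞: sgn(187)=+, sgn(-7)=−, so +1.
(a,b)_2: α=-2, β=2; u≡3, v≡1 (mod 8); ε(u)ε(v)=1·0, αω(v)=-2·0, βω(u)=2·1; sum ≡ 0  ⇒  +1.
(a,b)_7: α=2, u≡3; β=1, v≡3 (mod 7); (3|7)=-1, (3|7)=-1; sign (−1)^0·-1^1·-1^2 = -1.
(a,b)_17: α=1, u≡3; β=0, v≡6 (mod 17); (3|17)=-1, (6|17)=-1; sign (−1)^0·-1^0·-1^1 = -1.
(a,b)_11: α=1, u≡2; β=0, v≡5 (mod 11); (2|11)=-1, (5|11)=+1; sign (−1)^0·-1^0·+1^1 = +1.
|Ram(187, -7)| = 2, even; anisotropic at {7, 17}.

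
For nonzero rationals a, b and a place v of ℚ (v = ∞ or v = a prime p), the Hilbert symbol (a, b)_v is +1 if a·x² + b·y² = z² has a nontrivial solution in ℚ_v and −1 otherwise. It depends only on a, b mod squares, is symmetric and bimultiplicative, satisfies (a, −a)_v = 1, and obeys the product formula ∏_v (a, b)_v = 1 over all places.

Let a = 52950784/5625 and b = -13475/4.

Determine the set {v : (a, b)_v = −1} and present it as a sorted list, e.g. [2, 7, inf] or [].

(a, b) ≡ (391, -11) mod (ℚ^×)²; places V = {2, 3, 5, 7, 11, 17, 23, ∞}.
(a,b)_17: α=1, u≡11; β=0, v≡10 (mod 17); (11|17)=-1, (10|17)=-1; sign (−1)^0·-1^0·-1^1 = -1.
(a,b)_11: α=0, u≡10; β=1, v≡10 (mod 11); (10|11)=-1, (10|11)=-1; sign (−1)^0·-1^1·-1^0 = -1.
(a,b)_23: α=3, u≡11; β=0, v≡18 (mod 23); (11|23)=-1, (18|23)=+1; sign (−1)^0·-1^0·+1^3 = +1.
(a,b)_3: α=-2, u≡1; β=0, v≡1 (mod 3); (1|3)=+1, (1|3)=+1; sign (−1)^0·+1^0·+1^-2 = +1.
(a,b)_7: α=0, u≡3; β=2, v≡3 (mod 7); (3|7)=-1, (3|7)=-1; sign (−1)^0·-1^2·-1^0 = +1.
(a,b)_5: α=-4, u≡1; β=2, v≡4 (mod 5); (1|5)=+1, (4|5)=+1; sign (−1)^0·+1^2·+1^-4 = +1.
(a,b)_2: α=8, β=-2; u≡7, v≡5 (mod 8); ε(u)ε(v)=1·0, αω(v)=8·1, βω(u)=-2·0; sum ≡ 0  ⇒  +1.
(a,b)_∞: sgn(391)=+, sgn(-11)=−, so +1.
(391, -11 / ℚ) ramifies at {11, 17}: a division algebra.

[11, 17]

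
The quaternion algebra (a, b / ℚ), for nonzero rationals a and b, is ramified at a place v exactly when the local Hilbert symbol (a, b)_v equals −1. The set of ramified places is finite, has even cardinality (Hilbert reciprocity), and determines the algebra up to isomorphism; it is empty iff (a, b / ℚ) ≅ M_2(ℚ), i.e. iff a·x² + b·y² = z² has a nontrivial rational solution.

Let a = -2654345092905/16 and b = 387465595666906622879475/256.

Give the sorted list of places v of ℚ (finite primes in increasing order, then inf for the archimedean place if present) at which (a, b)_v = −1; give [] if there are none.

[2, 31]

Mod squares: a ≡ -3343505, b ≡ 11. Check v ∈ {∞, 2, 3, 5, 7, 11, 31, 37, 53}.
v=11: a=11^3·(≡8), b=11^5·(≡3) mod 11; (8|11)=-1, (3|11)=+1; (−1)^{3·5·5}·(-1)^5·(+1)^3 = +1.
v=3: a=3^8·(≡1), b=3^12·(≡2) mod 3; (1|3)=+1, (2|3)=-1; (−1)^{8·12·1}·(+1)^12·(-1)^8 = +1.
v=5: a=5^1·(≡4), b=5^2·(≡4) mod 5; (4|5)=+1, (4|5)=+1; (−1)^{1·2·2}·(+1)^2·(+1)^1 = +1.
v=53: a=53^1·(≡52), b=53^2·(≡11) mod 53; (52|53)=+1, (11|53)=+1; (−1)^{1·2·26}·(+1)^2·(+1)^1 = +1.
v=2: v_2(a)=-4, v_2(b)=-8; units ≡ 7, 3 (mod 8); ε·ε+αω+βω = 1·1+-4·1+-8·0 ≡ 1  ⇒  (a,b)_2 = -1.
v=37: a=37^1·(≡10), b=37^2·(≡30) mod 37; (10|37)=+1, (30|37)=+1; (−1)^{1·2·18}·(+1)^2·(+1)^1 = +1.
v=∞: -3343505 < 0 and 11 > 0  ⇒  (a,b)_∞ = +1.
v=7: a=7^0·(≡6), b=7^2·(≡4) mod 7; (6|7)=-1, (4|7)=+1; (−1)^{0·2·3}·(-1)^2·(+1)^0 = +1.
v=31: a=31^1·(≡7), b=31^2·(≡6) mod 31; (7|31)=+1, (6|31)=-1; (−1)^{1·2·15}·(+1)^2·(-1)^1 = -1.
(-3343505, 11 / ℚ) ramifies at {2, 31}: a division algebra.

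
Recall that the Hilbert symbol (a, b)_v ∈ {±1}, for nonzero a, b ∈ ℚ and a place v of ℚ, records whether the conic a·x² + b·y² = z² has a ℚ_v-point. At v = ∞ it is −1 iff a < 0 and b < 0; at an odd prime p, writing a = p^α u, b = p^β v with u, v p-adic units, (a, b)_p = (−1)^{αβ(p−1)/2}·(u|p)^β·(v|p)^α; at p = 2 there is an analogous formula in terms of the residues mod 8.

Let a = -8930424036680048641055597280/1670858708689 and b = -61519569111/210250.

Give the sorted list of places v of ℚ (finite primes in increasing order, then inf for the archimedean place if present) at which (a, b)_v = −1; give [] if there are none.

Mod squares: a ≡ -15470, b ≡ -1190. Check v ∈ {∞, 2, 3, 5, 7, 11, 13, 17, 29, 53, 59}.
v=7: a=7^7·(≡4), b=7^1·(≡5) mod 7; (4|7)=+1, (5|7)=-1; (−1)^{7·1·3}·(+1)^1·(-1)^7 = +1.
v=29: a=29^-6·(≡1), b=29^-2·(≡24) mod 29; (1|29)=+1, (24|29)=+1; (−1)^{-6·-2·14}·(+1)^-2·(+1)^-6 = +1.
v=5: a=5^1·(≡1), b=5^-3·(≡2) mod 5; (1|5)=+1, (2|5)=-1; (−1)^{1·-3·2}·(+1)^-3·(-1)^1 = -1.
v=17: a=17^3·(≡1), b=17^1·(≡1) mod 17; (1|17)=+1, (1|17)=+1; (−1)^{3·1·8}·(+1)^1·(+1)^3 = +1.
v=2: v_2(a)=5, v_2(b)=-1; units ≡ 1, 5 (mod 8); ε·ε+αω+βω = 0·0+5·1+-1·0 ≡ 1  ⇒  (a,b)_2 = -1.
v=3: a=3^6·(≡1), b=3^2·(≡1) mod 3; (1|3)=+1, (1|3)=+1; (−1)^{6·2·1}·(+1)^2·(+1)^6 = +1.
v=59: a=59^2·(≡8), b=59^0·(≡5) mod 59; (8|59)=-1, (5|59)=+1; (−1)^{2·0·29}·(-1)^0·(+1)^2 = +1.
v=∞: -15470 < 0 and -1190 < 0  ⇒  (a,b)_∞ = -1.
v=13: a=13^5·(≡5), b=13^2·(≡6) mod 13; (5|13)=-1, (6|13)=-1; (−1)^{5·2·6}·(-1)^2·(-1)^5 = -1.
v=53: a=53^-2·(≡16), b=53^2·(≡7) mod 53; (16|53)=+1, (7|53)=+1; (−1)^{-2·2·26}·(+1)^2·(+1)^-2 = +1.
v=11: a=11^4·(≡8), b=11^2·(≡5) mod 11; (8|11)=-1, (5|11)=+1; (−1)^{4·2·5}·(-1)^2·(+1)^4 = +1.
Ram(-15470, -1190) = {2, 5, 13, ∞}; no ℚ_2-point on the conic.

[2, 5, 13, inf]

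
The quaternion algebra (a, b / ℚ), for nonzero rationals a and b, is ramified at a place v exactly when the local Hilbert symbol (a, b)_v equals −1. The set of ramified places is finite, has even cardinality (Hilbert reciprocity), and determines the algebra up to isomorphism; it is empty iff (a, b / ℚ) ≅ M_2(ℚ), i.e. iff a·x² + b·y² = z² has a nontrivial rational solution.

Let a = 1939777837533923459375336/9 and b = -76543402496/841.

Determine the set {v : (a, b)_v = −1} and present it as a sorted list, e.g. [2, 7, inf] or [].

[2, 19, 29, 41]

(a, b) ≡ (51823754, -1034594) mod (ℚ^×)²; places V = {2, 3, 11, 17, 19, 29, 31, 37, 41, ∞}.
(a,b)_41: α=3, u≡36; β=1, v≡19 (mod 41); (36|41)=+1, (19|41)=-1; sign (−1)^0·+1^1·-1^3 = -1.
(a,b)_37: α=3, u≡11; β=1, v≡16 (mod 37); (11|37)=+1, (16|37)=+1; sign (−1)^0·+1^1·+1^3 = +1.
(a,b)_29: α=1, u≡19; β=-2, v≡21 (mod 29); (19|29)=-1, (21|29)=-1; sign (−1)^0·-1^-2·-1^1 = -1.
(a,b)_31: α=3, u≡16; β=1, v≡12 (mod 31); (16|31)=+1, (12|31)=-1; sign (−1)^1·+1^1·-1^3 = +1.
(a,b)_2: α=3, β=9; u≡5, v≡7 (mod 8); ε(u)ε(v)=0·1, αω(v)=3·0, βω(u)=9·1; sum ≡ 1  ⇒  -1.
(a,b)_17: α=2, u≡2; β=2, v≡16 (mod 17); (2|17)=+1, (16|17)=+1; sign (−1)^0·+1^2·+1^2 = +1.
(a,b)_3: α=-2, u≡2; β=0, v≡1 (mod 3); (2|3)=-1, (1|3)=+1; sign (−1)^0·-1^0·+1^-2 = +1.
(a,b)_∞: sgn(51823754)=+, sgn(-1034594)=−, so +1.
(a,b)_11: α=4, u≡3; β=1, v≡6 (mod 11); (3|11)=+1, (6|11)=-1; sign (−1)^0·+1^1·-1^4 = +1.
(a,b)_19: α=1, u≡15; β=0, v≡10 (mod 19); (15|19)=-1, (10|19)=-1; sign (−1)^0·-1^0·-1^1 = -1.
Ram(51823754, -1034594) = {2, 19, 29, 41}; no ℚ_2-point on the conic.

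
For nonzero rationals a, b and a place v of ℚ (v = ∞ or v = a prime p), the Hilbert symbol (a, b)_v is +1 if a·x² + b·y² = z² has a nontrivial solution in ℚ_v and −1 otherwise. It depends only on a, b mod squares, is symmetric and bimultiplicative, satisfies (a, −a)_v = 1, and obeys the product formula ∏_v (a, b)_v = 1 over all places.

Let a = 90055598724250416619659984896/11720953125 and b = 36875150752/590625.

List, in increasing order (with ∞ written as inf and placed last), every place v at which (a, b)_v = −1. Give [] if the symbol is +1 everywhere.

Mod squares: a ≡ 339549, b ≡ 5540010. Check v ∈ {∞, 2, 3, 5, 7, 11, 19, 23, 31, 37}.
v=2: v_2(a)=22, v_2(b)=5; units ≡ 5, 5 (mod 8); ε·ε+αω+βω = 0·0+22·1+5·1 ≡ 1  ⇒  (a,b)_2 = -1.
v=7: a=7^-3·(≡2), b=7^-1·(≡5) mod 7; (2|7)=+1, (5|7)=-1; (−1)^{-3·-1·3}·(+1)^-1·(-1)^-3 = +1.
v=37: a=37^3·(≡1), b=37^1·(≡27) mod 37; (1|37)=+1, (27|37)=+1; (−1)^{3·1·18}·(+1)^1·(+1)^3 = +1.
v=3: a=3^-7·(≡2), b=3^-3·(≡2) mod 3; (2|3)=-1, (2|3)=-1; (−1)^{-7·-3·1}·(-1)^-3·(-1)^-7 = -1.
v=∞: 339549 > 0 and 5540010 > 0  ⇒  (a,b)_∞ = +1.
v=31: a=31^2·(≡30), b=31^1·(≡26) mod 31; (30|31)=-1, (26|31)=-1; (−1)^{2·1·15}·(-1)^1·(-1)^2 = -1.
v=11: a=11^4·(≡5), b=11^2·(≡3) mod 11; (5|11)=+1, (3|11)=+1; (−1)^{4·2·5}·(+1)^2·(+1)^4 = +1.
v=5: a=5^-6·(≡1), b=5^-5·(≡3) mod 5; (1|5)=+1, (3|5)=-1; (−1)^{-6·-5·2}·(+1)^-5·(-1)^-6 = +1.
v=19: a=19^5·(≡1), b=19^2·(≡4) mod 19; (1|19)=+1, (4|19)=+1; (−1)^{5·2·9}·(+1)^2·(+1)^5 = +1.
v=23: a=23^3·(≡22), b=23^1·(≡21) mod 23; (22|23)=-1, (21|23)=-1; (−1)^{3·1·11}·(-1)^1·(-1)^3 = -1.
|Ram(339549, 5540010)| = 4, even; anisotropic at {2, 3, 23, 31}.

[2, 3, 23, 31]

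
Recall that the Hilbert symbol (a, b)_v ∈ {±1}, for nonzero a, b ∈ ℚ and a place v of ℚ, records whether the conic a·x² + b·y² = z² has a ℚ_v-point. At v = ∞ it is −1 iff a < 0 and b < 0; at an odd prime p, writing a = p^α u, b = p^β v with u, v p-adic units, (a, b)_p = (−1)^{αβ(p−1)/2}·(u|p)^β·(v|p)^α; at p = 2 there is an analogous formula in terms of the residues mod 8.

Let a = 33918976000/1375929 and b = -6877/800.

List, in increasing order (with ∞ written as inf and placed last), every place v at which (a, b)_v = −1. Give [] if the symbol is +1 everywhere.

(a, b) ≡ (10, -26) mod (ℚ^×)²; places V = {2, 3, 5, 7, 13, 17, 23, ∞}.
(a,b)_5: α=3, u≡2; β=-2, v≡4 (mod 5); (2|5)=-1, (4|5)=+1; sign (−1)^0·-1^-2·+1^3 = +1.
(a,b)_13: α=2, u≡9; β=1, v≡8 (mod 13); (9|13)=+1, (8|13)=-1; sign (−1)^0·+1^1·-1^2 = +1.
(a,b)_∞: sgn(10)=+, sgn(-26)=−, so +1.
(a,b)_23: α=-2, u≡11; β=2, v≡21 (mod 23); (11|23)=-1, (21|23)=-1; sign (−1)^0·-1^2·-1^-2 = +1.
(a,b)_17: α=-2, u≡6; β=0, v≡8 (mod 17); (6|17)=-1, (8|17)=+1; sign (−1)^0·-1^0·+1^-2 = +1.
(a,b)_7: α=2, u≡3; β=0, v≡2 (mod 7); (3|7)=-1, (2|7)=+1; sign (−1)^0·-1^0·+1^2 = +1.
(a,b)_2: α=15, β=-5; u≡5, v≡3 (mod 8); ε(u)ε(v)=0·1, αω(v)=15·1, βω(u)=-5·1; sum ≡ 0  ⇒  +1.
(a,b)_3: α=-2, u≡1; β=0, v≡1 (mod 3); (1|3)=+1, (1|3)=+1; sign (−1)^0·+1^0·+1^-2 = +1.
Ram(a, b) = ∅: the form 10·x² + -26·y² − z² is isotropic over every ℚ_v, so by Hasse–Minkowski it is isotropic over ℚ.

[]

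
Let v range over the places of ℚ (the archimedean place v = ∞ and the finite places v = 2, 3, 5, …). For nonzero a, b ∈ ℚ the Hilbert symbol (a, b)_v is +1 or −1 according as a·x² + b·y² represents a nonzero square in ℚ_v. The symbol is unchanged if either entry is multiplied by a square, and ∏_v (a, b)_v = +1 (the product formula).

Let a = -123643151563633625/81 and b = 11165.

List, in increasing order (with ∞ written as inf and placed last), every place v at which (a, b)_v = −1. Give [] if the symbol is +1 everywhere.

[5, 29]

(a, b) ≡ (-413105, 11165) mod (ℚ^×)²; places V = {2, 3, 5, 7, 11, 29, 37, ∞}.
(a,b)_∞: sgn(-413105)=−, sgn(11165)=+, so +1.
(a,b)_29: α=3, u≡22; β=1, v≡8 (mod 29); (22|29)=+1, (8|29)=-1; sign (−1)^0·+1^1·-1^3 = -1.
(a,b)_2: α=0, β=0; u≡7, v≡5 (mod 8); ε(u)ε(v)=1·0, αω(v)=0·1, βω(u)=0·0; sum ≡ 0  ⇒  +1.
(a,b)_11: α=3, u≡7; β=1, v≡3 (mod 11); (7|11)=-1, (3|11)=+1; sign (−1)^1·-1^1·+1^3 = +1.
(a,b)_3: α=-4, u≡1; β=0, v≡2 (mod 3); (1|3)=+1, (2|3)=-1; sign (−1)^0·+1^0·-1^-4 = +1.
(a,b)_37: α=1, u≡1; β=0, v≡28 (mod 37); (1|37)=+1, (28|37)=+1; sign (−1)^0·+1^0·+1^1 = +1.
(a,b)_7: α=7, u≡4; β=1, v≡6 (mod 7); (4|7)=+1, (6|7)=-1; sign (−1)^1·+1^1·-1^7 = +1.
(a,b)_5: α=3, u≡1; β=1, v≡3 (mod 5); (1|5)=+1, (3|5)=-1; sign (−1)^0·+1^1·-1^3 = -1.
(-413105, 11165 / ℚ) ramifies at {5, 29}: a division algebra.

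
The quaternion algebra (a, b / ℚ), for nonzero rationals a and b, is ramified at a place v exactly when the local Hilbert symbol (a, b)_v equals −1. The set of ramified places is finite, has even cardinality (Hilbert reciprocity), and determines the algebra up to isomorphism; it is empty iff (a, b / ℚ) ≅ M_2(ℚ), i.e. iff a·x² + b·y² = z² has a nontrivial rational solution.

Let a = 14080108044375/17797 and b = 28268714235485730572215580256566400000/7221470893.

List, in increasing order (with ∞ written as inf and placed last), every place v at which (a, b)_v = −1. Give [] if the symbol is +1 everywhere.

[5, 23]

Mod squares: a ≡ 10015603, b ≡ 53105. Check v ∈ {∞, 2, 3, 5, 7, 13, 19, 23, 31, 37, 41, 43}.
v=2: v_2(a)=0, v_2(b)=10; units ≡ 3, 1 (mod 8); ε·ε+αω+βω = 1·0+0·0+10·1 ≡ 0  ⇒  (a,b)_2 = +1.
v=7: a=7^0·(≡3), b=7^-4·(≡5) mod 7; (3|7)=-1, (5|7)=-1; (−1)^{0·-4·3}·(-1)^-4·(-1)^0 = +1.
v=31: a=31^0·(≡26), b=31^2·(≡16) mod 31; (26|31)=-1, (16|31)=+1; (−1)^{0·2·15}·(-1)^2·(+1)^0 = +1.
v=43: a=43^1·(≡30), b=43^3·(≡6) mod 43; (30|43)=-1, (6|43)=+1; (−1)^{1·3·21}·(-1)^3·(+1)^1 = +1.
v=5: a=5^4·(≡3), b=5^5·(≡1) mod 5; (3|5)=-1, (1|5)=+1; (−1)^{4·5·2}·(-1)^5·(+1)^4 = -1.
v=∞: 10015603 > 0 and 53105 > 0  ⇒  (a,b)_∞ = +1.
v=37: a=37^-2·(≡25), b=37^-2·(≡3) mod 37; (25|37)=+1, (3|37)=+1; (−1)^{-2·-2·18}·(+1)^-2·(+1)^-2 = +1.
v=23: a=23^1·(≡16), b=23^4·(≡14) mod 23; (16|23)=+1, (14|23)=-1; (−1)^{1·4·11}·(+1)^4·(-1)^1 = -1.
v=41: a=41^1·(≡5), b=41^4·(≡32) mod 41; (5|41)=+1, (32|41)=+1; (−1)^{1·4·20}·(+1)^4·(+1)^1 = +1.
v=13: a=13^-1·(≡12), b=13^-3·(≡10) mod 13; (12|13)=+1, (10|13)=+1; (−1)^{-1·-3·6}·(+1)^-3·(+1)^-1 = +1.
v=19: a=19^3·(≡5), b=19^5·(≡3) mod 19; (5|19)=+1, (3|19)=-1; (−1)^{3·5·9}·(+1)^5·(-1)^3 = +1.
v=3: a=3^4·(≡1), b=3^10·(≡2) mod 3; (1|3)=+1, (2|3)=-1; (−1)^{4·10·1}·(+1)^10·(-1)^4 = +1.
(10015603, 53105 / ℚ) ramifies at {5, 23}: a division algebra.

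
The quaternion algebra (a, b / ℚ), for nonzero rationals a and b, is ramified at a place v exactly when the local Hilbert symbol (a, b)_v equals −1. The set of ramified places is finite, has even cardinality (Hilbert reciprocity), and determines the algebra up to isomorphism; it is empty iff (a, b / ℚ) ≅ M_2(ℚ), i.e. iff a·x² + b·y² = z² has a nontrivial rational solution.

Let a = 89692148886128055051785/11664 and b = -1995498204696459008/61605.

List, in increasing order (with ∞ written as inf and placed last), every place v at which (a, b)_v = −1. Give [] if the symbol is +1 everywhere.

(a, b) ≡ (82944785, -737035) mod (ℚ^×)²; places V = {2, 3, 5, 7, 11, 13, 17, 19, 23, 29, 37, ∞}.
(a,b)_11: α=3, u≡4; β=0, v≡3 (mod 11); (4|11)=+1, (3|11)=+1; sign (−1)^0·+1^0·+1^3 = +1.
(a,b)_3: α=-6, u≡2; β=-2, v≡2 (mod 3); (2|3)=-1, (2|3)=-1; sign (−1)^0·-1^-2·-1^-6 = +1.
(a,b)_5: α=1, u≡3; β=-1, v≡2 (mod 5); (3|5)=-1, (2|5)=-1; sign (−1)^0·-1^-1·-1^1 = +1.
(a,b)_2: α=-4, β=8; u≡1, v≡5 (mod 8); ε(u)ε(v)=0·0, αω(v)=-4·1, βω(u)=8·0; sum ≡ 0  ⇒  +1.
(a,b)_37: α=0, u≡23; β=-2, v≡17 (mod 37); (23|37)=-1, (17|37)=-1; sign (−1)^0·-1^-2·-1^0 = +1.
(a,b)_19: α=5, u≡3; β=4, v≡14 (mod 19); (3|19)=-1, (14|19)=-1; sign (−1)^0·-1^4·-1^5 = -1.
(a,b)_17: α=1, u≡5; β=1, v≡7 (mod 17); (5|17)=-1, (7|17)=-1; sign (−1)^0·-1^1·-1^1 = +1.
(a,b)_7: α=5, u≡3; β=4, v≡4 (mod 7); (3|7)=-1, (4|7)=+1; sign (−1)^0·-1^4·+1^5 = +1.
(a,b)_13: α=4, u≡4; β=3, v≡8 (mod 13); (4|13)=+1, (8|13)=-1; sign (−1)^0·+1^3·-1^4 = +1.
(a,b)_23: α=1, u≡14; β=1, v≡5 (mod 23); (14|23)=-1, (5|23)=-1; sign (−1)^1·-1^1·-1^1 = -1.
(a,b)_29: α=1, u≡2; β=1, v≡10 (mod 29); (2|29)=-1, (10|29)=-1; sign (−1)^0·-1^1·-1^1 = +1.
(a,b)_∞: sgn(82944785)=+, sgn(-737035)=−, so +1.
Ram(82944785, -737035) = {19, 23}; no ℚ_19-point on the conic.

[19, 23]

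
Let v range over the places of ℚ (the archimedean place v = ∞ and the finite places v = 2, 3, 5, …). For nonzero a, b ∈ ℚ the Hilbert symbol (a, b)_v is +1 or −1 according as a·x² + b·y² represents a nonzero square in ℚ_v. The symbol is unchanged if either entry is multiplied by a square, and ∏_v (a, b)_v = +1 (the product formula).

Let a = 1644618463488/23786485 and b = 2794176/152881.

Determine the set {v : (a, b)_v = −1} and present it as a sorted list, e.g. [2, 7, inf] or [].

[3, 11, 13, 17]

Mod squares: a ≡ 23205, b ≡ 11. Check v ∈ {∞, 2, 3, 5, 7, 11, 13, 17, 23}.
v=7: a=7^5·(≡1), b=7^2·(≡2) mod 7; (1|7)=+1, (2|7)=+1; (−1)^{5·2·3}·(+1)^2·(+1)^5 = +1.
v=2: v_2(a)=8, v_2(b)=6; units ≡ 5, 3 (mod 8); ε·ε+αω+βω = 0·1+8·1+6·1 ≡ 0  ⇒  (a,b)_2 = +1.
v=13: a=13^1·(≡10), b=13^0·(≡8) mod 13; (10|13)=+1, (8|13)=-1; (−1)^{1·0·6}·(+1)^0·(-1)^1 = -1.
v=23: a=23^-4·(≡15), b=23^-2·(≡14) mod 23; (15|23)=-1, (14|23)=-1; (−1)^{-4·-2·11}·(-1)^-2·(-1)^-4 = +1.
v=11: a=11^2·(≡2), b=11^1·(≡5) mod 11; (2|11)=-1, (5|11)=+1; (−1)^{2·1·5}·(-1)^1·(+1)^2 = -1.
v=17: a=17^-1·(≡12), b=17^-2·(≡11) mod 17; (12|17)=-1, (11|17)=-1; (−1)^{-1·-2·8}·(-1)^-2·(-1)^-1 = -1.
v=5: a=5^-1·(≡4), b=5^0·(≡1) mod 5; (4|5)=+1, (1|5)=+1; (−1)^{-1·0·2}·(+1)^0·(+1)^-1 = +1.
v=∞: 23205 > 0 and 11 > 0  ⇒  (a,b)_∞ = +1.
v=3: a=3^5·(≡1), b=3^4·(≡2) mod 3; (1|3)=+1, (2|3)=-1; (−1)^{5·4·1}·(+1)^4·(-1)^5 = -1.
|Ram(23205, 11)| = 4, even; anisotropic at {3, 11, 13, 17}.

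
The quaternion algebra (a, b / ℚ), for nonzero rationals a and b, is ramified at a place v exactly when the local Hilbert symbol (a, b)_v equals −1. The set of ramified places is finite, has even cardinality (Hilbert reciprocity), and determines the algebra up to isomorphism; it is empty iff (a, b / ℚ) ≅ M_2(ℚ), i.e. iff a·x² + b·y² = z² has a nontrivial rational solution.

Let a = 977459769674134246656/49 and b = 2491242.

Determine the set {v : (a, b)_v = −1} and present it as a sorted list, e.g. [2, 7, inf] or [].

[2, 3, 19, 41]

(a, b) ≡ (30381, 1482) mod (ℚ^×)²; places V = {2, 3, 7, 13, 19, 41, ∞}.
(a,b)_13: α=3, u≡10; β=1, v≡1 (mod 13); (10|13)=+1, (1|13)=+1; sign (−1)^0·+1^1·+1^3 = +1.
(a,b)_2: α=8, β=1; u≡5, v≡5 (mod 8); ε(u)ε(v)=0·0, αω(v)=8·1, βω(u)=1·1; sum ≡ 1  ⇒  -1.
(a,b)_7: α=-2, u≡2; β=0, v≡5 (mod 7); (2|7)=+1, (5|7)=-1; sign (−1)^0·+1^0·-1^-2 = +1.
(a,b)_19: α=3, u≡13; β=1, v≡18 (mod 19); (13|19)=-1, (18|19)=-1; sign (−1)^1·-1^1·-1^3 = -1.
(a,b)_41: α=5, u≡38; β=2, v≡6 (mod 41); (38|41)=-1, (6|41)=-1; sign (−1)^0·-1^2·-1^5 = -1.
(a,b)_∞: sgn(30381)=+, sgn(1482)=+, so +1.
(a,b)_3: α=7, u≡2; β=1, v≡2 (mod 3); (2|3)=-1, (2|3)=-1; sign (−1)^1·-1^1·-1^7 = -1.
(30381, 1482 / ℚ) ramifies at {2, 3, 19, 41}: a division algebra.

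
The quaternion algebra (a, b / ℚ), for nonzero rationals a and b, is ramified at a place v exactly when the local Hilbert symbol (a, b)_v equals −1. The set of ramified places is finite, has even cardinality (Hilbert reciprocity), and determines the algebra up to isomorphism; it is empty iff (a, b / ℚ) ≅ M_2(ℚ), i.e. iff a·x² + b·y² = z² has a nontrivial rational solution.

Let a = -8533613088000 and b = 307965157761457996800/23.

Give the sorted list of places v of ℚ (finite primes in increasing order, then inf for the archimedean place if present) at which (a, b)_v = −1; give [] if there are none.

Mod squares: a ≡ -805, b ≡ 1312311. Check v ∈ {∞, 2, 3, 5, 7, 11, 13, 19, 23}.
v=2: v_2(a)=8, v_2(b)=10; units ≡ 3, 7 (mod 8); ε·ε+αω+βω = 1·1+8·0+10·1 ≡ 1  ⇒  (a,b)_2 = -1.
v=5: a=5^3·(≡1), b=5^2·(≡4) mod 5; (1|5)=+1, (4|5)=+1; (−1)^{3·2·2}·(+1)^2·(+1)^3 = +1.
v=13: a=13^2·(≡9), b=13^7·(≡5) mod 13; (9|13)=+1, (5|13)=-1; (−1)^{2·7·6}·(+1)^7·(-1)^2 = +1.
v=∞: -805 < 0 and 1312311 > 0  ⇒  (a,b)_∞ = +1.
v=7: a=7^1·(≡1), b=7^1·(≡5) mod 7; (1|7)=+1, (5|7)=-1; (−1)^{1·1·3}·(+1)^1·(-1)^1 = +1.
v=23: a=23^1·(≡20), b=23^-1·(≡17) mod 23; (20|23)=-1, (17|23)=-1; (−1)^{1·-1·11}·(-1)^-1·(-1)^1 = -1.
v=19: a=19^0·(≡12), b=19^3·(≡16) mod 19; (12|19)=-1, (16|19)=+1; (−1)^{0·3·9}·(-1)^3·(+1)^0 = -1.
v=3: a=3^4·(≡2), b=3^1·(≡1) mod 3; (2|3)=-1, (1|3)=+1; (−1)^{4·1·1}·(-1)^1·(+1)^4 = -1.
v=11: a=11^2·(≡9), b=11^3·(≡6) mod 11; (9|11)=+1, (6|11)=-1; (−1)^{2·3·5}·(+1)^3·(-1)^2 = +1.
(-805, 1312311 / ℚ) ramifies at {2, 3, 19, 23}: a division algebra.

[2, 3, 19, 23]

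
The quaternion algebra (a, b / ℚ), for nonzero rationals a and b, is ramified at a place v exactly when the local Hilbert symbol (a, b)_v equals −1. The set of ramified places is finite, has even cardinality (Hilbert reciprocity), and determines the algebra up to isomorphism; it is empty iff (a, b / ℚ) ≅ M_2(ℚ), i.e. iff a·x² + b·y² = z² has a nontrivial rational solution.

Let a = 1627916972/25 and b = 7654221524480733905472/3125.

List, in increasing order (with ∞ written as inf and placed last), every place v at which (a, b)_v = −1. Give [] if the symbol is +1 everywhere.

[5, 11, 29, 41]

Mod squares: a ≡ 483923, b ≡ 85. Check v ∈ {∞, 2, 3, 5, 7, 11, 17, 29, 37, 41}.
v=17: a=17^0·(≡4), b=17^1·(≡3) mod 17; (4|17)=+1, (3|17)=-1; (−1)^{0·1·8}·(+1)^1·(-1)^0 = +1.
v=7: a=7^0·(≡6), b=7^2·(≡1) mod 7; (6|7)=-1, (1|7)=+1; (−1)^{0·2·3}·(-1)^2·(+1)^0 = +1.
v=3: a=3^0·(≡2), b=3^6·(≡1) mod 3; (2|3)=-1, (1|3)=+1; (−1)^{0·6·1}·(-1)^6·(+1)^0 = +1.
v=41: a=41^1·(≡16), b=41^2·(≡14) mod 41; (16|41)=+1, (14|41)=-1; (−1)^{1·2·20}·(+1)^2·(-1)^1 = -1.
v=37: a=37^1·(≡23), b=37^2·(≡30) mod 37; (23|37)=-1, (30|37)=+1; (−1)^{1·2·18}·(-1)^2·(+1)^1 = +1.
v=2: v_2(a)=2, v_2(b)=6; units ≡ 3, 5 (mod 8); ε·ε+αω+βω = 1·0+2·1+6·1 ≡ 0  ⇒  (a,b)_2 = +1.
v=29: a=29^3·(≡17), b=29^4·(≡14) mod 29; (17|29)=-1, (14|29)=-1; (−1)^{3·4·14}·(-1)^4·(-1)^3 = -1.
v=11: a=11^1·(≡1), b=11^2·(≡10) mod 11; (1|11)=+1, (10|11)=-1; (−1)^{1·2·5}·(+1)^2·(-1)^1 = -1.
v=∞: 483923 > 0 and 85 > 0  ⇒  (a,b)_∞ = +1.
v=5: a=5^-2·(≡2), b=5^-5·(≡2) mod 5; (2|5)=-1, (2|5)=-1; (−1)^{-2·-5·2}·(-1)^-5·(-1)^-2 = -1.
|Ram(483923, 85)| = 4, even; anisotropic at {5, 11, 29, 41}.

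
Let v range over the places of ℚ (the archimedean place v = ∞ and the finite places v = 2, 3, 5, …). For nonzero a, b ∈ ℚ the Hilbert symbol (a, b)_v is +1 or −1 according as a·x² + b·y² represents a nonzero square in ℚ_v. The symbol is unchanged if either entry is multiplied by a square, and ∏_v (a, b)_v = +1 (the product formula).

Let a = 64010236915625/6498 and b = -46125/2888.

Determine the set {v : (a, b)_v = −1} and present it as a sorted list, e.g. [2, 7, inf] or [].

[2, 5, 11, 13, 41, 47]

(a, b) ≡ (2486770, -410) mod (ℚ^×)²; places V = {2, 3, 5, 7, 11, 13, 19, 37, 41, 47, ∞}.
(a,b)_47: α=1, u≡13; β=0, v≡26 (mod 47); (13|47)=-1, (26|47)=-1; sign (−1)^0·-1^0·-1^1 = -1.
(a,b)_41: α=2, u≡35; β=1, v≡40 (mod 41); (35|41)=-1, (40|41)=+1; sign (−1)^0·-1^1·+1^2 = -1.
(a,b)_19: α=-2, u≡10; β=-2, v≡8 (mod 19); (10|19)=-1, (8|19)=-1; sign (−1)^0·-1^-2·-1^-2 = +1.
(a,b)_∞: sgn(2486770)=+, sgn(-410)=−, so +1.
(a,b)_11: α=1, u≡3; β=0, v≡7 (mod 11); (3|11)=+1, (7|11)=-1; sign (−1)^0·+1^0·-1^1 = -1.
(a,b)_13: α=1, u≡11; β=0, v≡6 (mod 13); (11|13)=-1, (6|13)=-1; sign (−1)^0·-1^0·-1^1 = -1.
(a,b)_2: α=-1, β=-3; u≡1, v≡3 (mod 8); ε(u)ε(v)=0·1, αω(v)=-1·1, βω(u)=-3·0; sum ≡ 1  ⇒  -1.
(a,b)_3: α=-2, u≡1; β=2, v≡1 (mod 3); (1|3)=+1, (1|3)=+1; sign (−1)^0·+1^2·+1^-2 = +1.
(a,b)_5: α=5, u≡1; β=3, v≡2 (mod 5); (1|5)=+1, (2|5)=-1; sign (−1)^0·+1^3·-1^5 = -1.
(a,b)_7: α=2, u≡3; β=0, v≡3 (mod 7); (3|7)=-1, (3|7)=-1; sign (−1)^0·-1^0·-1^2 = +1.
(a,b)_37: α=1, u≡18; β=0, v≡7 (mod 37); (18|37)=-1, (7|37)=+1; sign (−1)^0·-1^0·+1^1 = +1.
(2486770, -410 / ℚ) ramifies at {2, 5, 11, 13, 41, 47}: a division algebra.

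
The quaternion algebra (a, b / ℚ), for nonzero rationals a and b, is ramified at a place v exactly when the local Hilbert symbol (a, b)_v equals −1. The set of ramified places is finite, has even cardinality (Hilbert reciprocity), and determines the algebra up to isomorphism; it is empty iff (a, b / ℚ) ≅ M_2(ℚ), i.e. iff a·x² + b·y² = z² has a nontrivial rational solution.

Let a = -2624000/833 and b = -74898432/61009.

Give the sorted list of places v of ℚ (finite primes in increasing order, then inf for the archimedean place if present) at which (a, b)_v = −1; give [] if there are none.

Mod squares: a ≡ -6970, b ≡ -903. Check v ∈ {∞, 2, 3, 5, 7, 13, 17, 19, 41, 43}.
v=17: a=17^-1·(≡8), b=17^0·(≡9) mod 17; (8|17)=+1, (9|17)=+1; (−1)^{-1·0·8}·(+1)^0·(+1)^-1 = +1.
v=41: a=41^1·(≡19), b=41^0·(≡40) mod 41; (19|41)=-1, (40|41)=+1; (−1)^{1·0·20}·(-1)^0·(+1)^1 = +1.
v=13: a=13^0·(≡11), b=13^-2·(≡8) mod 13; (11|13)=-1, (8|13)=-1; (−1)^{0·-2·6}·(-1)^-2·(-1)^0 = +1.
v=19: a=19^0·(≡8), b=19^-2·(≡7) mod 19; (8|19)=-1, (7|19)=+1; (−1)^{0·-2·9}·(-1)^-2·(+1)^0 = +1.
v=∞: -6970 < 0 and -903 < 0  ⇒  (a,b)_∞ = -1.
v=3: a=3^0·(≡2), b=3^5·(≡2) mod 3; (2|3)=-1, (2|3)=-1; (−1)^{0·5·1}·(-1)^5·(-1)^0 = -1.
v=7: a=7^-2·(≡2), b=7^1·(≡1) mod 7; (2|7)=+1, (1|7)=+1; (−1)^{-2·1·3}·(+1)^1·(+1)^-2 = +1.
v=43: a=43^0·(≡2), b=43^1·(≡19) mod 43; (2|43)=-1, (19|43)=-1; (−1)^{0·1·21}·(-1)^1·(-1)^0 = -1.
v=2: v_2(a)=9, v_2(b)=10; units ≡ 3, 1 (mod 8); ε·ε+αω+βω = 1·0+9·0+10·1 ≡ 0  ⇒  (a,b)_2 = +1.
v=5: a=5^3·(≡1), b=5^0·(≡2) mod 5; (1|5)=+1, (2|5)=-1; (−1)^{3·0·2}·(+1)^0·(-1)^3 = -1.
(-6970, -903 / ℚ) ramifies at {3, 5, 43, ∞}: a division algebra.

[3, 5, 43, inf]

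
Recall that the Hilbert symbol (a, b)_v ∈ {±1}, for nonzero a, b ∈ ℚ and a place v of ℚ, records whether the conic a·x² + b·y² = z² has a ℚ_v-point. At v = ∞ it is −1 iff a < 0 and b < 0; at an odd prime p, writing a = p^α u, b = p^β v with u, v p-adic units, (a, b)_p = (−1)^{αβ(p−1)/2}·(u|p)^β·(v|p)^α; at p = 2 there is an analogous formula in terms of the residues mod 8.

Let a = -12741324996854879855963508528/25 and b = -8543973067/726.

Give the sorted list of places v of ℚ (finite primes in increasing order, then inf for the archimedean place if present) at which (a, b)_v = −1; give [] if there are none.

Mod squares: a ≡ -1212083, b ≡ -51263838402. Check v ∈ {∞, 2, 3, 5, 7, 11, 17, 19, 37, 41, 47, 53}.
v=53: a=53^2·(≡50), b=53^1·(≡24) mod 53; (50|53)=-1, (24|53)=+1; (−1)^{2·1·26}·(-1)^1·(+1)^2 = -1.
v=3: a=3^2·(≡1), b=3^-1·(≡1) mod 3; (1|3)=+1, (1|3)=+1; (−1)^{2·-1·1}·(+1)^-1·(+1)^2 = +1.
v=47: a=47^3·(≡36), b=47^1·(≡15) mod 47; (36|47)=+1, (15|47)=-1; (−1)^{3·1·23}·(+1)^1·(-1)^3 = +1.
v=5: a=5^-2·(≡2), b=5^0·(≡3) mod 5; (2|5)=-1, (3|5)=-1; (−1)^{-2·0·2}·(-1)^0·(-1)^-2 = +1.
v=∞: -1212083 < 0 and -51263838402 < 0  ⇒  (a,b)_∞ = -1.
v=41: a=41^3·(≡33), b=41^1·(≡20) mod 41; (33|41)=+1, (20|41)=+1; (−1)^{3·1·20}·(+1)^1·(+1)^3 = +1.
v=17: a=17^3·(≡15), b=17^1·(≡9) mod 17; (15|17)=+1, (9|17)=+1; (−1)^{3·1·8}·(+1)^1·(+1)^3 = +1.
v=2: v_2(a)=4, v_2(b)=-1; units ≡ 5, 7 (mod 8); ε·ε+αω+βω = 0·1+4·0+-1·1 ≡ 1  ⇒  (a,b)_2 = -1.
v=37: a=37^3·(≡18), b=37^1·(≡19) mod 37; (18|37)=-1, (19|37)=-1; (−1)^{3·1·18}·(-1)^1·(-1)^3 = +1.
v=11: a=11^0·(≡10), b=11^-2·(≡5) mod 11; (10|11)=-1, (5|11)=+1; (−1)^{0·-2·5}·(-1)^-2·(+1)^0 = +1.
v=7: a=7^2·(≡1), b=7^1·(≡1) mod 7; (1|7)=+1, (1|7)=+1; (−1)^{2·1·3}·(+1)^1·(+1)^2 = +1.
v=19: a=19^2·(≡10), b=19^1·(≡17) mod 19; (10|19)=-1, (17|19)=+1; (−1)^{2·1·9}·(-1)^1·(+1)^2 = -1.
|Ram(-1212083, -51263838402)| = 4, even; anisotropic at {2, 19, 53, ∞}.

[2, 19, 53, inf]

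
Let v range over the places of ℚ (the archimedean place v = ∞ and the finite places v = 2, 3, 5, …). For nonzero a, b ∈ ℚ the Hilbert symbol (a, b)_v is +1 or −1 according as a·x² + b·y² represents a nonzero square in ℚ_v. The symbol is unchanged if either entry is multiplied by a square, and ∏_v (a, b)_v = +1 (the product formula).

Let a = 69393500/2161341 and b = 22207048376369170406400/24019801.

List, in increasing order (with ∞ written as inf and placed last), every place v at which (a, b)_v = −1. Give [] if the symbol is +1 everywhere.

(a, b) ≡ (166315, 152551) mod (ℚ^×)²; places V = {2, 3, 5, 7, 11, 13, 19, 29, 31, 37, ∞}.
(a,b)_5: α=3, u≡3; β=2, v≡1 (mod 5); (3|5)=-1, (1|5)=+1; sign (−1)^0·-1^2·+1^3 = +1.
(a,b)_11: α=2, u≡8; β=2, v≡9 (mod 11); (8|11)=-1, (9|11)=+1; sign (−1)^0·-1^2·+1^2 = +1.
(a,b)_3: α=-2, u≡1; β=6, v≡1 (mod 3); (1|3)=+1, (1|3)=+1; sign (−1)^0·+1^6·+1^-2 = +1.
(a,b)_37: α=1, u≡18; β=3, v≡33 (mod 37); (18|37)=-1, (33|37)=+1; sign (−1)^0·-1^3·+1^1 = -1.
(a,b)_7: α=-2, u≡4; β=3, v≡4 (mod 7); (4|7)=+1, (4|7)=+1; sign (−1)^0·+1^3·+1^-2 = +1.
(a,b)_2: α=2, β=10; u≡3, v≡7 (mod 8); ε(u)ε(v)=1·1, αω(v)=2·0, βω(u)=10·1; sum ≡ 1  ⇒  -1.
(a,b)_29: α=-1, u≡20; β=-2, v≡12 (mod 29); (20|29)=+1, (12|29)=-1; sign (−1)^0·+1^-2·-1^-1 = -1.
(a,b)_31: α=1, u≡1; β=3, v≡24 (mod 31); (1|31)=+1, (24|31)=-1; sign (−1)^1·+1^3·-1^1 = +1.
(a,b)_13: α=-2, u≡2; β=-4, v≡1 (mod 13); (2|13)=-1, (1|13)=+1; sign (−1)^0·-1^-4·+1^-2 = +1.
(a,b)_19: α=0, u≡12; β=1, v≡1 (mod 19); (12|19)=-1, (1|19)=+1; sign (−1)^0·-1^1·+1^0 = -1.
(a,b)_∞: sgn(166315)=+, sgn(152551)=+, so +1.
(166315, 152551 / ℚ) ramifies at {2, 19, 29, 37}: a division algebra.

[2, 19, 29, 37]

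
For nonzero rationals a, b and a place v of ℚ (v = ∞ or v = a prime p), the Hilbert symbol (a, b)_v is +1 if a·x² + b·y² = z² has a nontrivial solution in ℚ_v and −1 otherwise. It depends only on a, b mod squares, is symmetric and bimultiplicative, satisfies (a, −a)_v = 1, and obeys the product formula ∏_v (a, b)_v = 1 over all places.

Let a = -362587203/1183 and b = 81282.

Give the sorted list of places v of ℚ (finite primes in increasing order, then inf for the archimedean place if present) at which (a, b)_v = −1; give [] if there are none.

Mod squares: a ≡ -975821, b ≡ 81282. Check v ∈ {∞, 2, 3, 7, 11, 13, 17, 19, 23, 29, 31}.
v=13: a=13^-2·(≡5), b=13^0·(≡6) mod 13; (5|13)=-1, (6|13)=-1; (−1)^{-2·0·6}·(-1)^0·(-1)^-2 = +1.
v=3: a=3^2·(≡1), b=3^1·(≡1) mod 3; (1|3)=+1, (1|3)=+1; (−1)^{2·1·1}·(+1)^1·(+1)^2 = +1.
v=19: a=19^1·(≡5), b=19^1·(≡3) mod 19; (5|19)=+1, (3|19)=-1; (−1)^{1·1·9}·(+1)^1·(-1)^1 = +1.
v=29: a=29^1·(≡25), b=29^0·(≡24) mod 29; (25|29)=+1, (24|29)=+1; (−1)^{1·0·14}·(+1)^0·(+1)^1 = +1.
v=17: a=17^2·(≡16), b=17^0·(≡5) mod 17; (16|17)=+1, (5|17)=-1; (−1)^{2·0·8}·(+1)^0·(-1)^2 = +1.
v=23: a=23^1·(≡16), b=23^1·(≡15) mod 23; (16|23)=+1, (15|23)=-1; (−1)^{1·1·11}·(+1)^1·(-1)^1 = +1.
v=7: a=7^-1·(≡1), b=7^0·(≡5) mod 7; (1|7)=+1, (5|7)=-1; (−1)^{-1·0·3}·(+1)^0·(-1)^-1 = -1.
v=2: v_2(a)=0, v_2(b)=1; units ≡ 3, 1 (mod 8); ε·ε+αω+βω = 1·0+0·0+1·1 ≡ 1  ⇒  (a,b)_2 = -1.
v=∞: -975821 < 0 and 81282 > 0  ⇒  (a,b)_∞ = +1.
v=11: a=11^1·(≡1), b=11^0·(≡3) mod 11; (1|11)=+1, (3|11)=+1; (−1)^{1·0·5}·(+1)^0·(+1)^1 = +1.
v=31: a=31^0·(≡10), b=31^1·(≡18) mod 31; (10|31)=+1, (18|31)=+1; (−1)^{0·1·15}·(+1)^1·(+1)^0 = +1.
Ram(-975821, 81282) = {2, 7}; no ℚ_2-point on the conic.

[2, 7]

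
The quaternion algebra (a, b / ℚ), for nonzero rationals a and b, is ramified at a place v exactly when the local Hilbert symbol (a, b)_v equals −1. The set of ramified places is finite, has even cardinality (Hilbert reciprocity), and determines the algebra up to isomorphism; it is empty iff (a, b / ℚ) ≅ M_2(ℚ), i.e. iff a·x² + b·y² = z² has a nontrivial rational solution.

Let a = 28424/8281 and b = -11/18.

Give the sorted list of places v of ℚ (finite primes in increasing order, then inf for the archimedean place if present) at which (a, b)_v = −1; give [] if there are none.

[2, 17]

Mod squares: a ≡ 7106, b ≡ -22. Check v ∈ {∞, 2, 3, 7, 11, 13, 17, 19}.
v=7: a=7^-2·(≡4), b=7^0·(≡6) mod 7; (4|7)=+1, (6|7)=-1; (−1)^{-2·0·3}·(+1)^0·(-1)^-2 = +1.
v=17: a=17^1·(≡3), b=17^0·(≡6) mod 17; (3|17)=-1, (6|17)=-1; (−1)^{1·0·8}·(-1)^0·(-1)^1 = -1.
v=∞: 7106 > 0 and -22 < 0  ⇒  (a,b)_∞ = +1.
v=3: a=3^0·(≡2), b=3^-2·(≡2) mod 3; (2|3)=-1, (2|3)=-1; (−1)^{0·-2·1}·(-1)^-2·(-1)^0 = +1.
v=11: a=11^1·(≡6), b=11^1·(≡3) mod 11; (6|11)=-1, (3|11)=+1; (−1)^{1·1·5}·(-1)^1·(+1)^1 = +1.
v=13: a=13^-2·(≡11), b=13^0·(≡3) mod 13; (11|13)=-1, (3|13)=+1; (−1)^{-2·0·6}·(-1)^0·(+1)^-2 = +1.
v=19: a=19^1·(≡8), b=19^0·(≡11) mod 19; (8|19)=-1, (11|19)=+1; (−1)^{1·0·9}·(-1)^0·(+1)^1 = +1.
v=2: v_2(a)=3, v_2(b)=-1; units ≡ 1, 5 (mod 8); ε·ε+αω+βω = 0·0+3·1+-1·0 ≡ 1  ⇒  (a,b)_2 = -1.
Ram(7106, -22) = {2, 17}; no ℚ_2-point on the conic.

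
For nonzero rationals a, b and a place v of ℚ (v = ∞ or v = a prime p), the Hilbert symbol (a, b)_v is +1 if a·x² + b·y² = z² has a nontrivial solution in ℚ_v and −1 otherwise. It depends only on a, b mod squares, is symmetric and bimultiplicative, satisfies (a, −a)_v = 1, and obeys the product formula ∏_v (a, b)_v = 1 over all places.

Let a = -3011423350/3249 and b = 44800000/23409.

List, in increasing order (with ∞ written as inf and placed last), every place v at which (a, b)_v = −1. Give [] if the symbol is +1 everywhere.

(a, b) ≡ (-416806, 70) mod (ℚ^×)²; places V = {2, 3, 5, 7, 13, 17, 19, 23, 41, ∞}.
(a,b)_7: α=0, u≡2; β=1, v≡5 (mod 7); (2|7)=+1, (5|7)=-1; sign (−1)^0·+1^1·-1^0 = +1.
(a,b)_3: α=-2, u≡2; β=-4, v≡1 (mod 3); (2|3)=-1, (1|3)=+1; sign (−1)^0·-1^-4·+1^-2 = +1.
(a,b)_19: α=-2, u≡11; β=0, v≡14 (mod 19); (11|19)=+1, (14|19)=-1; sign (−1)^0·+1^0·-1^-2 = +1.
(a,b)_23: α=1, u≡1; β=0, v≡18 (mod 23); (1|23)=+1, (18|23)=+1; sign (−1)^0·+1^0·+1^1 = +1.
(a,b)_41: α=1, u≡10; β=0, v≡22 (mod 41); (10|41)=+1, (22|41)=-1; sign (−1)^0·+1^0·-1^1 = -1.
(a,b)_5: α=2, u≡4; β=5, v≡4 (mod 5); (4|5)=+1, (4|5)=+1; sign (−1)^0·+1^5·+1^2 = +1.
(a,b)_2: α=1, β=11; u≡5, v≡3 (mod 8); ε(u)ε(v)=0·1, αω(v)=1·1, βω(u)=11·1; sum ≡ 0  ⇒  +1.
(a,b)_17: α=3, u≡1; β=-2, v≡8 (mod 17); (1|17)=+1, (8|17)=+1; sign (−1)^0·+1^-2·+1^3 = +1.
(a,b)_13: α=1, u≡1; β=0, v≡7 (mod 13); (1|13)=+1, (7|13)=-1; sign (−1)^0·+1^0·-1^1 = -1.
(a,b)_∞: sgn(-416806)=−, sgn(70)=+, so +1.
(-416806, 70 / ℚ) ramifies at {13, 41}: a division algebra.

[13, 41]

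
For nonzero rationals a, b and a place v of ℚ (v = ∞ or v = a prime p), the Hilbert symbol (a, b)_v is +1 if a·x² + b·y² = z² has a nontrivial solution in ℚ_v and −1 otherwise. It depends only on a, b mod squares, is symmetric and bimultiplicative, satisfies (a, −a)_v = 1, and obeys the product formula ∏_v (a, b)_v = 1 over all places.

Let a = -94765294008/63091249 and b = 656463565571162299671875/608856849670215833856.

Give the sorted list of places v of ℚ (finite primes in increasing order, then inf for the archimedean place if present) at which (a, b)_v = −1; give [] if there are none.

(a, b) ≡ (-462, 11) mod (ℚ^×)²; places V = {2, 3, 5, 7, 11, 13, 17, 31, 47, ∞}.
(a,b)_5: α=0, u≡3; β=6, v≡4 (mod 5); (3|5)=-1, (4|5)=+1; sign (−1)^0·-1^6·+1^0 = +1.
(a,b)_13: α=-4, u≡8; β=-4, v≡8 (mod 13); (8|13)=-1, (8|13)=-1; sign (−1)^0·-1^-4·-1^-4 = +1.
(a,b)_47: α=-2, u≡7; β=-4, v≡19 (mod 47); (7|47)=+1, (19|47)=-1; sign (−1)^0·+1^-4·-1^-2 = +1.
(a,b)_17: α=0, u≡5; β=-2, v≡14 (mod 17); (5|17)=-1, (14|17)=-1; sign (−1)^0·-1^-2·-1^0 = +1.
(a,b)_∞: sgn(-462)=−, sgn(11)=+, so +1.
(a,b)_11: α=3, u≡10; β=5, v≡9 (mod 11); (10|11)=-1, (9|11)=+1; sign (−1)^1·-1^5·+1^3 = +1.
(a,b)_2: α=3, β=-8; u≡1, v≡3 (mod 8); ε(u)ε(v)=0·1, αω(v)=3·1, βω(u)=-8·0; sum ≡ 1  ⇒  -1.
(a,b)_7: α=3, u≡4; β=10, v≡1 (mod 7); (4|7)=+1, (1|7)=+1; sign (−1)^0·+1^10·+1^3 = +1.
(a,b)_3: α=3, u≡2; β=-10, v≡2 (mod 3); (2|3)=-1, (2|3)=-1; sign (−1)^0·-1^-10·-1^3 = -1.
(a,b)_31: α=2, u≡17; β=4, v≡15 (mod 31); (17|31)=-1, (15|31)=-1; sign (−1)^0·-1^4·-1^2 = +1.
|Ram(-462, 11)| = 2, even; anisotropic at {2, 3}.

[2, 3]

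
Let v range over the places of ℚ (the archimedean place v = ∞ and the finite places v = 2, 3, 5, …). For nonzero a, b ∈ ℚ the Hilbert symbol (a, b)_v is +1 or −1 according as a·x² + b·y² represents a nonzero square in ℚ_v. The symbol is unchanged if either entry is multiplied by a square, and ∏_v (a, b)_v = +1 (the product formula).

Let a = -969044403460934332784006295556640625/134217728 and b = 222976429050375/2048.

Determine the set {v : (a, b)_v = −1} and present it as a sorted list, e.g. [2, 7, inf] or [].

Mod squares: a ≡ -770, b ≡ 15470. Check v ∈ {∞, 2, 3, 5, 7, 11, 13, 17}.
v=2: v_2(a)=-27, v_2(b)=-11; units ≡ 7, 7 (mod 8); ε·ε+αω+βω = 1·1+-27·0+-11·0 ≡ 1  ⇒  (a,b)_2 = -1.
v=11: a=11^5·(≡8), b=11^2·(≡4) mod 11; (8|11)=-1, (4|11)=+1; (−1)^{5·2·5}·(-1)^2·(+1)^5 = +1.
v=13: a=13^2·(≡12), b=13^1·(≡6) mod 13; (12|13)=+1, (6|13)=-1; (−1)^{2·1·6}·(+1)^1·(-1)^2 = +1.
v=5: a=5^11·(≡4), b=5^3·(≡1) mod 5; (4|5)=+1, (1|5)=+1; (−1)^{11·3·2}·(+1)^3·(+1)^11 = +1.
v=7: a=7^15·(≡2), b=7^7·(≡6) mod 7; (2|7)=+1, (6|7)=-1; (−1)^{15·7·3}·(+1)^7·(-1)^15 = +1.
v=17: a=17^2·(≡3), b=17^1·(≡16) mod 17; (3|17)=-1, (16|17)=+1; (−1)^{2·1·8}·(-1)^1·(+1)^2 = -1.
v=∞: -770 < 0 and 15470 > 0  ⇒  (a,b)_∞ = +1.
v=3: a=3^12·(≡1), b=3^4·(≡2) mod 3; (1|3)=+1, (2|3)=-1; (−1)^{12·4·1}·(+1)^4·(-1)^12 = +1.
Ram(-770, 15470) = {2, 17}; no ℚ_2-point on the conic.

[2, 17]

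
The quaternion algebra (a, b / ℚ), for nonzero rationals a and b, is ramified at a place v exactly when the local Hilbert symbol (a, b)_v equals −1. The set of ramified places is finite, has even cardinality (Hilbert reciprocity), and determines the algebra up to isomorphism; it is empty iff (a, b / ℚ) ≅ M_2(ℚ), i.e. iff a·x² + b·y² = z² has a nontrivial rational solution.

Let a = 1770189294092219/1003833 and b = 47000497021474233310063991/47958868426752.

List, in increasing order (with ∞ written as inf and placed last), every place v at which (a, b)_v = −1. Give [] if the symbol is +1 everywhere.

[2, 11]

(a, b) ≡ (187, 9367) mod (ℚ^×)²; places V = {2, 3, 7, 11, 13, 17, 19, 23, 29, ∞}.
(a,b)_19: α=2, u≡17; β=3, v≡14 (mod 19); (17|19)=+1, (14|19)=-1; sign (−1)^0·+1^3·-1^2 = +1.
(a,b)_3: α=-10, u≡1; β=-16, v≡1 (mod 3); (1|3)=+1, (1|3)=+1; sign (−1)^0·+1^-16·+1^-10 = +1.
(a,b)_23: α=2, u≡13; β=4, v≡3 (mod 23); (13|23)=+1, (3|23)=+1; sign (−1)^0·+1^4·+1^2 = +1.
(a,b)_∞: sgn(187)=+, sgn(9367)=+, so +1.
(a,b)_29: α=2, u≡9; β=3, v≡28 (mod 29); (9|29)=+1, (28|29)=+1; sign (−1)^0·+1^3·+1^2 = +1.
(a,b)_2: α=0, β=-16; u≡3, v≡7 (mod 8); ε(u)ε(v)=1·1, αω(v)=0·0, βω(u)=-16·1; sum ≡ 1  ⇒  -1.
(a,b)_11: α=3, u≡7; β=4, v≡6 (mod 11); (7|11)=-1, (6|11)=-1; sign (−1)^0·-1^4·-1^3 = -1.
(a,b)_7: α=2, u≡6; β=4, v≡2 (mod 7); (6|7)=-1, (2|7)=+1; sign (−1)^0·-1^4·+1^2 = +1.
(a,b)_13: α=2, u≡8; β=4, v≡5 (mod 13); (8|13)=-1, (5|13)=-1; sign (−1)^0·-1^4·-1^2 = +1.
(a,b)_17: α=-1, u≡12; β=-1, v≡5 (mod 17); (12|17)=-1, (5|17)=-1; sign (−1)^0·-1^-1·-1^-1 = +1.
|Ram(187, 9367)| = 2, even; anisotropic at {2, 11}.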